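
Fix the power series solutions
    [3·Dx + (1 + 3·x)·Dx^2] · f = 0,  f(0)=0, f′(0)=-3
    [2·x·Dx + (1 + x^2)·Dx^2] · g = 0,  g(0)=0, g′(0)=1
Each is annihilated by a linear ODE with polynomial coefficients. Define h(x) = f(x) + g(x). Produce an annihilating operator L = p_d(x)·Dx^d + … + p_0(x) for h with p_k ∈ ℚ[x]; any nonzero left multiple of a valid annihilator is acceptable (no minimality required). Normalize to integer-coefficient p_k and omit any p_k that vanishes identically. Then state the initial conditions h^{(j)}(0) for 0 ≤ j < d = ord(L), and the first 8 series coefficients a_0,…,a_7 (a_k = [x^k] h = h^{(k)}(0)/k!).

f: a_k = 0, -3, 9/2, -9, 81/4, -243/5, 243/2, -2187/7, …
g: a_k = 0, 1, 0, -1/3, 0, 1/5, 0, -1/7, …
h₀=f+g: left-lcm gives L₀, ord ≤ 4.
L = (-6 - 54·x + 18·x^2 + 18·x^3)·Dx + (-20 - 12·x - 48·x^2 + 36·x^3 + 36·x^4)·Dx^2 + (-3 - 7·x + 6·x^2 + 2·x^3 + 9·x^4 + 9·x^5)·Dx^3  (order 3).
h: a_k = 0, -2, 9/2, -28/3, 81/4, -242/5, 243/2, -2188/7, …
ICs: h(0) = 0, h′(0) = -2, h′′(0) = 9.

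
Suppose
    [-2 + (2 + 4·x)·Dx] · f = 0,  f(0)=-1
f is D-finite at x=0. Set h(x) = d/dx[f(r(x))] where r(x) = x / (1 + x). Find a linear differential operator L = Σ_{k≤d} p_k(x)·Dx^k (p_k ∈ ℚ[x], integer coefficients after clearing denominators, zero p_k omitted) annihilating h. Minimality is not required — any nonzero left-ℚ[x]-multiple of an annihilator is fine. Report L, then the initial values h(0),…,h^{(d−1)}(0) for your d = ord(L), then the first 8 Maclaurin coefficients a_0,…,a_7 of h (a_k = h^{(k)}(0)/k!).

f: a_k = -1, -1, 1/2, -1/2, 5/8, -7/8, 21/16, -33/16, …
Substitute x→r, Dx→(1/r')Dx; clear ⇒ L₀.
h₀' ⇒ L via d/dx closure of L₀.
L = (-3 - 6·x) + (-1 - 4·x - 3·x^2)·Dx  (order 1).
h: a_k = -1, 3, -15/2, 37/2, -375/8, 981/8, -5271/16, 14445/16, …
ICs: h(0) = -1.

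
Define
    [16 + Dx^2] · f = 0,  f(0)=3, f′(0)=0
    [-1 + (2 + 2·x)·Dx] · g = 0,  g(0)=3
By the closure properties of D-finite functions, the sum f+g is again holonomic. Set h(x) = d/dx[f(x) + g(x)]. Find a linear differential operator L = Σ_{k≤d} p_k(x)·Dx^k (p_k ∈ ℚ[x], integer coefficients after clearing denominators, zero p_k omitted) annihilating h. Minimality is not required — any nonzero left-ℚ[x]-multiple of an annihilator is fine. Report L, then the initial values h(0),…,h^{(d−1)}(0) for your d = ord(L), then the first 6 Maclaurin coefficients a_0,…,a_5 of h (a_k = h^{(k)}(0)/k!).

f: a_k = 3, 0, -24, 0, 32, 0, …
g: a_k = 3, 3/2, -3/8, 3/16, -15/128, 21/256, …
Sum ⇒ L₀ = lclm(L_f,L_g) in ℚ(x)⟨Dx⟩.
h=h₀': d/dx-closure on L₀ ⇒ L.
L = (-1264 - 2048·x - 1024·x^2) + (-2144 - 6240·x - 6144·x^2 - 2048·x^3)·Dx + (-79 - 128·x - 64·x^2)·Dx^2 + (-134 - 390·x - 384·x^2 - 128·x^3)·Dx^3  (order 3).
h: a_k = 3/2, -195/4, 9/16, 4081/32, 105/256, -263089/2560, …
ICs: h(0) = 3/2, h′(0) = -195/4, h′′(0) = 9/8.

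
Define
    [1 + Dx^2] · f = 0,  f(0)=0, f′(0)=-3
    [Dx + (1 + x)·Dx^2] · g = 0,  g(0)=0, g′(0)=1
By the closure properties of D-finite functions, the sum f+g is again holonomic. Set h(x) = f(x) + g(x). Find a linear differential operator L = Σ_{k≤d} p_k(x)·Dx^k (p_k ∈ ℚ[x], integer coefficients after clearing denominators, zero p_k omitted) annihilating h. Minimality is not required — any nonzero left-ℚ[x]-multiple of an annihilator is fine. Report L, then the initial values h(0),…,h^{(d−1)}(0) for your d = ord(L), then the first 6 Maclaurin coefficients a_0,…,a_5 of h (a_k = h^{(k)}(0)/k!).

f: a_k = 0, -3, 0, 1/2, 0, -1/40, …
g: a_k = 0, 1, -1/2, 1/3, -1/4, 1/5, …
h₀=f+g: left-lcm gives L₀, ord ≤ 4.
L = (7 + 2·x + x^2)·Dx + (3 + 5·x + 3·x^2 + x^3)·Dx^2 + (7 + 2·x + x^2)·Dx^3 + (3 + 5·x + 3·x^2 + x^3)·Dx^4  (order 4).
h: a_k = 0, -2, -1/2, 5/6, -1/4, 7/40, …
ICs: h(0) = 0, h′(0) = -2, h′′(0) = -1, h′′′(0) = 5.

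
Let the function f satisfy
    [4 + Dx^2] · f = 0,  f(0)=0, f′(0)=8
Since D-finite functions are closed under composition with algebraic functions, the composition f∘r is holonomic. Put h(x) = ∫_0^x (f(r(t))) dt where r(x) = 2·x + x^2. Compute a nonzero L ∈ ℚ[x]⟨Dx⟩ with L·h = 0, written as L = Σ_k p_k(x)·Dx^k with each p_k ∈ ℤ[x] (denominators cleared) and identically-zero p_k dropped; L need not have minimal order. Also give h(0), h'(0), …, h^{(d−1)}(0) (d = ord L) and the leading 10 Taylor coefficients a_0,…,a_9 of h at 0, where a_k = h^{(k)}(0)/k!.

L = (16 + 48·x + 48·x^2 + 16·x^3)·Dx - Dx^2 + (1 + x)·Dx^3  (order 3).
h: a_k = 0, 0, 8, 8/3, -32/3, -64/5, 16/45, 80/7, 2848/315, -128/405, …
ICs: h(0) = 0, h′(0) = 0, h′′(0) = 16.

f: a_k = 0, 8, 0, -16/3, 0, 16/15, 0, -32/315, 0, 16/2835, …
h₀=f(r): pull back L_f along r ⇒ L₀.
Integrate: L := L₀·Dx.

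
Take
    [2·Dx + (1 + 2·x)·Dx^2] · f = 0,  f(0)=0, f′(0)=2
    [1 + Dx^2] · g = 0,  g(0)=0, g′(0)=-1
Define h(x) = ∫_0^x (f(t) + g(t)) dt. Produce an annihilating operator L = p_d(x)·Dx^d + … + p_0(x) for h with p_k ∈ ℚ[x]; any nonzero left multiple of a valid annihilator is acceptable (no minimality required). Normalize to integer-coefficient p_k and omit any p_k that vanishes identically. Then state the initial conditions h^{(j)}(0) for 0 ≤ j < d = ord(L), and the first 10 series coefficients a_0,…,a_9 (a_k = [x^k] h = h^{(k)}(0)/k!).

f: a_k = 0, 2, -2, 8/3, -4, 32/5, -32/3, 128/7, -32, 512/9, …
g: a_k = 0, -1, 0, 1/6, 0, -1/120, 0, 1/5040, 0, -1/362880, …
Sum ⇒ L₀ = lclm(L_f,L_g) in ℚ(x)⟨Dx⟩.
h=∫₀ˣh₀: take L = L₀·Dx.
L = (50 + 8·x + 8·x^2)·Dx^2 + (9 + 22·x + 12·x^2 + 8·x^3)·Dx^3 + (50 + 8·x + 8·x^2)·Dx^4 + (9 + 22·x + 12·x^2 + 8·x^3)·Dx^5  (order 5).
h: a_k = 0, 0, 1/2, -2/3, 17/24, -4/5, 767/720, -32/21, 92161/40320, -32/9, …
ICs: h(0) = 0, h′(0) = 0, h′′(0) = 1, h′′′(0) = -4, h′′′′(0) = 17.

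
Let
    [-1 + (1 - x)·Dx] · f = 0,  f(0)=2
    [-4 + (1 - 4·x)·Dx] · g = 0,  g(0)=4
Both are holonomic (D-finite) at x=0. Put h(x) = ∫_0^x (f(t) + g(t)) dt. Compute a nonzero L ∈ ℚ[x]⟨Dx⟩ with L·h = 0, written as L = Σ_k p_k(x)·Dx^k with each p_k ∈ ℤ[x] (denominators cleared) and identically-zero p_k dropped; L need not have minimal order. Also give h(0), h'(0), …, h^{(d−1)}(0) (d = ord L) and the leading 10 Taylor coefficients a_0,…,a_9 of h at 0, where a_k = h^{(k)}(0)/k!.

f: a_k = 2, 2, 2, 2, 2, 2, 2, 2, 2, 2, …
g: a_k = 4, 16, 64, 256, 1024, 4096, 16384, 65536, 262144, 1048576, …
h₀=f+g: left-lcm gives L₀, ord ≤ 2.
h=∫₀ˣh₀: take L = L₀·Dx.
L = -8·Dx + (10 - 16·x)·Dx^2 + (-1 + 5·x - 4·x^2)·Dx^3  (order 3).
h: a_k = 0, 6, 9, 22, 129/2, 1026/5, 683, 16386/7, 32769/4, 87382/3, …
ICs: h(0) = 0, h′(0) = 6, h′′(0) = 18.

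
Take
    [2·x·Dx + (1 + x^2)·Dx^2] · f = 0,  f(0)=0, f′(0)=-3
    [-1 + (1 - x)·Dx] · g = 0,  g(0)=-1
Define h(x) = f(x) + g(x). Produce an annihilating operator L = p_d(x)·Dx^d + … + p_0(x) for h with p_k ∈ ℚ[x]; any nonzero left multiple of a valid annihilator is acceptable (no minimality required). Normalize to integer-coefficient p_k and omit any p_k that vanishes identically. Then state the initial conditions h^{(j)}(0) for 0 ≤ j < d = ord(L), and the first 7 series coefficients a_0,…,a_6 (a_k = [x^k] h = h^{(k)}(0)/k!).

f: a_k = 0, -3, 0, 1, 0, -3/5, 0, …
g: a_k = -1, -1, -1, -1, -1, -1, -1, …
Weyl lclm of L_f,L_g ⇒ L₀ (ord ≤ 3).
L = (2 - 8·x - 6·x^2)·Dx + (-4 + 2·x - 4·x^2 - 6·x^3)·Dx^2 + (1 - x^4)·Dx^3  (order 3).
h: a_k = -1, -4, -1, 0, -1, -8/5, -1, …
ICs: h(0) = -1, h′(0) = -4, h′′(0) = -2.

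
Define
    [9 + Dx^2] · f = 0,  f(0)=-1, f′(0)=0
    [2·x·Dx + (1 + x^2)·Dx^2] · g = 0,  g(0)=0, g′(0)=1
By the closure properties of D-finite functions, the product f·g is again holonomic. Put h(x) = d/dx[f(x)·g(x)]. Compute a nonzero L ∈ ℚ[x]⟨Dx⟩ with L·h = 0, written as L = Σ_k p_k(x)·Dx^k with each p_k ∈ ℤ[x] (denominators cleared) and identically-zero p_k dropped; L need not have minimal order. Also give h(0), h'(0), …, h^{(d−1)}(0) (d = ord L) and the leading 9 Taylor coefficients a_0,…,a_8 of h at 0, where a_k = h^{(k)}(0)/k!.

L = (20358 + 86886·x^2 + 157437·x^4 + 155520·x^6 + 96228·x^8 + 36450·x^10 + 6561·x^12) + (6372·x + 25596·x^3 + 39960·x^5 + 32400·x^7 + 14580·x^9 + 2916·x^11)·Dx + (3432 + 15828·x^2 + 31110·x^4 + 33588·x^6 + 22032·x^8 + 8424·x^10 + 1458·x^12)·Dx^2 + (708·x + 2844·x^3 + 4440·x^5 + 3600·x^7 + 1620·x^9 + 324·x^11)·Dx^3 + (130 + 686·x^2 + 1513·x^4 + 1812·x^6 + 1260·x^8 + 486·x^10 + 81·x^12)·Dx^4  (order 4).
h: a_k = -1, 0, 29/2, 0, -203/8, 0, 1781/80, 0, -15557/896, …
ICs: h(0) = -1, h′(0) = 0, h′′(0) = 29, h′′′(0) = 0.

f: a_k = -1, 0, 9/2, 0, -27/8, 0, 81/80, 0, -729/4480, …
g: a_k = 0, 1, 0, -1/3, 0, 1/5, 0, -1/7, 0, …
L₀ := L_f ⊗_s L_g (sym. prod.), ord ≤ 4.
h=h₀': d/dx-closure on L₀ ⇒ L.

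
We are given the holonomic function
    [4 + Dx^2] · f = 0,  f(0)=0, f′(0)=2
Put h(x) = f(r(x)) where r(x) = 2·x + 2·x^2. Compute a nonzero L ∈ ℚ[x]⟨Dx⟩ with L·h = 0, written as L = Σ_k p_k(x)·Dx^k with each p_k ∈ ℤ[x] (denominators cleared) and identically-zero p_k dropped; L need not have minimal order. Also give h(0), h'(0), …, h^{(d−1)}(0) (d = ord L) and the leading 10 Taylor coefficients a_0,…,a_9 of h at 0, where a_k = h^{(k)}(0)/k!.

L = (16 + 96·x + 192·x^2 + 128·x^3) - 2·Dx + (1 + 2·x)·Dx^2  (order 2).
h: a_k = 0, 4, 4, -32/3, -32, -352/15, 32, 25856/315, 2816/45, -70528/2835, …
ICs: h(0) = 0, h′(0) = 4.

f: a_k = 0, 2, 0, -4/3, 0, 4/15, 0, -8/315, 0, 4/2835, …
h₀=f(r): pull back L_f along r ⇒ L₀.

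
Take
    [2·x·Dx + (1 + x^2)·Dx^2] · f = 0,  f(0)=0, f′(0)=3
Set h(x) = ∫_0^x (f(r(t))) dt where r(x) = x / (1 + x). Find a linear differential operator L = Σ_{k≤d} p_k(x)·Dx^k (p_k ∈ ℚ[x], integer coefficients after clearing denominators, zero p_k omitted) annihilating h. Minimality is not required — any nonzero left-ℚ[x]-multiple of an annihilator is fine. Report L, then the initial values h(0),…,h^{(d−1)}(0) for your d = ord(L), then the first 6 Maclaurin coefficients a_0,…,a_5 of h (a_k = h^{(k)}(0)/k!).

L = (2 + 4·x)·Dx^2 + (1 + 2·x + 2·x^2)·Dx^3  (order 3).
h: a_k = 0, 0, 3/2, -1, 1/2, 0, …
ICs: h(0) = 0, h′(0) = 0, h′′(0) = 3.

f: a_k = 0, 3, 0, -1, 0, 3/5, …
Change of var in L_f (x↦r) gives L₀.
h=∫₀ˣh₀: take L = L₀·Dx.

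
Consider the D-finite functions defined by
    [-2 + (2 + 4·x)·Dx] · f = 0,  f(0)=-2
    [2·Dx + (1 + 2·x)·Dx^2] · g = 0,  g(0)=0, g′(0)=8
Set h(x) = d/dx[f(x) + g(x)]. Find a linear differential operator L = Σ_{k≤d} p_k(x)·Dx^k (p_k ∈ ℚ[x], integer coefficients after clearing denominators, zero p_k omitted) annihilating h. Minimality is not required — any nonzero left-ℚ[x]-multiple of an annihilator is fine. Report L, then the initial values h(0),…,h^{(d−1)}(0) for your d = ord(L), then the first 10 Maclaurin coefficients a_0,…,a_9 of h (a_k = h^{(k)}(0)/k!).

f: a_k = -2, -2, 1, -1, 5/4, -7/4, 21/8, -33/8, 429/64, -715/64, …
g: a_k = 0, 8, -8, 32/3, -16, 128/5, -128/3, 512/7, -128, 2048/9, …
Weyl lclm of L_f,L_g ⇒ L₀ (ord ≤ 3).
h₀' ⇒ L via d/dx closure of L₀.
L = 2 + (5 + 10·x)·Dx + (1 + 4·x + 4·x^2)·Dx^2  (order 2).
h: a_k = 6, -14, 29, -59, 477/4, -961/4, 3865/8, -7763/8, 124637/64, -249989/64, …
ICs: h(0) = 6, h′(0) = -14.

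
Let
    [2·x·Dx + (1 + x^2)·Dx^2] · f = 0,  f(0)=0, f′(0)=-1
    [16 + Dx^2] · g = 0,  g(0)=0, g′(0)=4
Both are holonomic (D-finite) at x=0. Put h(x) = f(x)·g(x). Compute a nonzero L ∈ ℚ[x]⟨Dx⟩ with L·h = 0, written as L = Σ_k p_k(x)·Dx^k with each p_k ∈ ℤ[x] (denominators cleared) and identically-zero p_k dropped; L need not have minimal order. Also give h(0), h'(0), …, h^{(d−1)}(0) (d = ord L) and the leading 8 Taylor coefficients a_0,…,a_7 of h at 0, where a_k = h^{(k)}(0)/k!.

f: a_k = 0, -1, 0, 1/3, 0, -1/5, 0, 1/7, …
g: a_k = 0, 4, 0, -32/3, 0, 128/15, 0, -1024/315, …
h₀=f·g: eliminate ⇒ L₀, order ≤ 2·2.
L = (5440 + 19136·x^2 + 25856·x^4 + 16384·x^6 + 4096·x^8) + (1152·x + 3200·x^3 + 3072·x^5 + 1024·x^7)·Dx + (612 + 2252·x^2 + 3168·x^4 + 2048·x^6 + 512·x^8)·Dx^2 + (72·x + 200·x^3 + 192·x^5 + 64·x^7)·Dx^3 + (17 + 66·x^2 + 97·x^4 + 64·x^6 + 16·x^8)·Dx^4  (order 4).
h: a_k = 0, 0, -4, 0, 12, 0, -116/9, 0, …
ICs: h(0) = 0, h′(0) = 0, h′′(0) = -8, h′′′(0) = 0.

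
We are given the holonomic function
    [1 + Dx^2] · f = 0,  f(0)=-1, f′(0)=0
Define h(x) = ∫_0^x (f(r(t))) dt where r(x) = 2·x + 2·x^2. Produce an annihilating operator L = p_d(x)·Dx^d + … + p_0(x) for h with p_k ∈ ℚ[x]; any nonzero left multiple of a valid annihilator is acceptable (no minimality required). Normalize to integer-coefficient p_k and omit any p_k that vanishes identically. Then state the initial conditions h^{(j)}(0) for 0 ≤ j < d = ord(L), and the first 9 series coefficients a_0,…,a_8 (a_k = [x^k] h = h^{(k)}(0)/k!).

L = (4 + 24·x + 48·x^2 + 32·x^3)·Dx - 2·Dx^2 + (1 + 2·x)·Dx^3  (order 3).
h: a_k = 0, -1, 0, 2/3, 1, 4/15, -4/9, -176/315, -4/15, …
ICs: h(0) = 0, h′(0) = -1, h′′(0) = 0.

f: a_k = -1, 0, 1/2, 0, -1/24, 0, 1/720, 0, -1/40320, …
L₀ from L_f via x↦r, Dx↦r'^{-1}Dx.
∫: right-multiply L₀ by Dx.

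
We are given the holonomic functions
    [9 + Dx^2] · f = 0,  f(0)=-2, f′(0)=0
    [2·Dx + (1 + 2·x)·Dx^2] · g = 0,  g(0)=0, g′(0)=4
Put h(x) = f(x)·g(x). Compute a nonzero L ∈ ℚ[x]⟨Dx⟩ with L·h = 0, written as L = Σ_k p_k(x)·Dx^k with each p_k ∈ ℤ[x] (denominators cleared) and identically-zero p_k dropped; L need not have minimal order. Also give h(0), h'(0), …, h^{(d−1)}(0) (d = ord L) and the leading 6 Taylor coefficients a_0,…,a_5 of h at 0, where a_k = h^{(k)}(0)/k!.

L = (63 + 1053·x + 3969·x^2 + 5832·x^3 + 2916·x^4) + (63 + 450·x + 972·x^2 + 648·x^3)·Dx + (25 + 270·x + 918·x^2 + 1296·x^3 + 648·x^4)·Dx^2 + (7 + 50·x + 108·x^2 + 72·x^3)·Dx^3 + (2 + 17·x + 53·x^2 + 72·x^3 + 36·x^4)·Dx^4  (order 4).
h: a_k = 0, -8, 8, 76/3, -20, -23/5, …
ICs: h(0) = 0, h′(0) = -8, h′′(0) = 16, h′′′(0) = 152.

f: a_k = -2, 0, 9, 0, -27/4, 0, …
g: a_k = 0, 4, -4, 16/3, -8, 64/5, …
h₀=f·g: eliminate ⇒ L₀, order ≤ 2·2.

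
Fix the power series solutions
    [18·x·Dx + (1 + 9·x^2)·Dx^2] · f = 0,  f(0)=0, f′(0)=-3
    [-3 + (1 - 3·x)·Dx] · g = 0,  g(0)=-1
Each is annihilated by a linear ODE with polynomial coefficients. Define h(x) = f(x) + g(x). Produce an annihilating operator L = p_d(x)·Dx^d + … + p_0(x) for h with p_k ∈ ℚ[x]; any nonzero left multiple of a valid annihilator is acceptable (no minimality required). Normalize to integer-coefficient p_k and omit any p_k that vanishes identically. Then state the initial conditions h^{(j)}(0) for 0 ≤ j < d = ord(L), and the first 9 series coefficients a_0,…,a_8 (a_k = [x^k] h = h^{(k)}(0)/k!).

L = (18 - 216·x - 486·x^2)·Dx + (-12 + 18·x - 108·x^2 - 486·x^3)·Dx^2 + (1 - 81·x^4)·Dx^3  (order 3).
h: a_k = -1, -6, -9, -18, -81, -1458/5, -729, -13122/7, -6561, …
ICs: h(0) = -1, h′(0) = -6, h′′(0) = -18.

f: a_k = 0, -3, 0, 9, 0, -243/5, 0, 2187/7, 0, …
g: a_k = -1, -3, -9, -27, -81, -243, -729, -2187, -6561, …
h₀=f+g: left-lcm gives L₀, ord ≤ 3.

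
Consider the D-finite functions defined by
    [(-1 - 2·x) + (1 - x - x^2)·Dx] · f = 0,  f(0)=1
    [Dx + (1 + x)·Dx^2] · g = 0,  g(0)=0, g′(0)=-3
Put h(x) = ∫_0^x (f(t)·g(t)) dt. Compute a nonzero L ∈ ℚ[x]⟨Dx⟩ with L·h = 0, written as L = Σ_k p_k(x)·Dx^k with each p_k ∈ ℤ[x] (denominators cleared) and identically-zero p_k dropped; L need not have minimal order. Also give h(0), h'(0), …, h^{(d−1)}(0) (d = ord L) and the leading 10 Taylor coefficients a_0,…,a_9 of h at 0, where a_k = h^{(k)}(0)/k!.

f: a_k = 1, 1, 2, 3, 5, 8, 13, 21, 34, 55, …
g: a_k = 0, -3, 3/2, -1, 3/4, -3/5, 1/2, -3/7, 3/8, -1/3, …
Sym-product of L_f,L_g gives L₀ (≤ ord 2).
h=∫₀ˣh₀: take L = L₀·Dx.
L = (3 + 4·x)·Dx + (1 + 7·x + 5·x^2)·Dx^2 + (-1 + 2·x^2 + x^3)·Dx^3  (order 3).
h: a_k = 0, 0, -3/2, -1/2, -11/8, -5/4, -247/120, -181/70, -4323/1120, -13609/2520, …
ICs: h(0) = 0, h′(0) = 0, h′′(0) = -3.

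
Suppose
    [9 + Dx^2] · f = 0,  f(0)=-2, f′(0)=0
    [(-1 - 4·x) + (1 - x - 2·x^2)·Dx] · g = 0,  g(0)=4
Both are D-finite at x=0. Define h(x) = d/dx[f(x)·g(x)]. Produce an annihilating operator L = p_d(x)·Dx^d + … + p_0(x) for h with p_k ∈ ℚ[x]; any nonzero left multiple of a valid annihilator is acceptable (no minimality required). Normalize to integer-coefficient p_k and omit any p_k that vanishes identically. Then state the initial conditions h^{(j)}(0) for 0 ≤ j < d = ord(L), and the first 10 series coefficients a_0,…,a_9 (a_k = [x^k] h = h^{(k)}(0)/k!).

f: a_k = -2, 0, 9, 0, -27/4, 0, 81/40, 0, -729/2240, 0, …
g: a_k = 4, 4, 12, 20, 44, 84, 172, 340, 684, 1364, …
Sym-product of L_f,L_g gives L₀ (≤ ord 2).
h₀' ⇒ L via d/dx closure of L₀.
L = (-33 - 162·x - 243·x^2 + 324·x^3 + 324·x^4) + (-6 - 6·x + 108·x^2 + 144·x^3)·Dx + (5 - 14·x - 19·x^2 + 36·x^3 + 36·x^4)·Dx^2  (order 2).
h: a_k = -8, 24, -12, -28, -75, -627/5, -3563/10, -52641/70, -986841/560, -2148581/560, …
ICs: h(0) = -8, h′(0) = 24.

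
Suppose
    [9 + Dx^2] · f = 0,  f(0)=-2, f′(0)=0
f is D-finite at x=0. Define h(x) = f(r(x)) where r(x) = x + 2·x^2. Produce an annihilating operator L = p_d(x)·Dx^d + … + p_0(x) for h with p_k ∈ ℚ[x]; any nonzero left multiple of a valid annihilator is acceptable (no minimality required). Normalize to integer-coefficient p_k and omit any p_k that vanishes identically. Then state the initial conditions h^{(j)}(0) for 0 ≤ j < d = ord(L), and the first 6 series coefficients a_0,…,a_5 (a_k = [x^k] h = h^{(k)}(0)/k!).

L = (9 + 108·x + 432·x^2 + 576·x^3) - 4·Dx + (1 + 4·x)·Dx^2  (order 2).
h: a_k = -2, 0, 9, 36, 117/4, -54, …
ICs: h(0) = -2, h′(0) = 0.

f: a_k = -2, 0, 9, 0, -27/4, 0, …
f∘r: x↦r, Dx↦Dx/r' in L_f ⇒ L₀.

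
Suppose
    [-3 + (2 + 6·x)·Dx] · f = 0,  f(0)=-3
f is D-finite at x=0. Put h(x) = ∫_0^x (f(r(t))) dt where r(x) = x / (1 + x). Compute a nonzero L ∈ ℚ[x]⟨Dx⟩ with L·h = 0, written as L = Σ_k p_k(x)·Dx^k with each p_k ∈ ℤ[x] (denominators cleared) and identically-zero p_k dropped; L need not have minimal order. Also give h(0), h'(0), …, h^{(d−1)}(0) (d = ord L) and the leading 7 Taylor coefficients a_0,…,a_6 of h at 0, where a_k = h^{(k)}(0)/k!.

f: a_k = -3, -9/2, 27/8, -81/16, 1215/128, -5103/256, 45927/1024, …
f∘r: x↦r, Dx↦Dx/r' in L_f ⇒ L₀.
∫: right-multiply L₀ by Dx.
L = -3·Dx + (2 + 10·x + 8·x^2)·Dx^2  (order 2).
h: a_k = 0, -3, -9/4, 21/8, -261/64, 5031/640, -9069/512, …
ICs: h(0) = 0, h′(0) = -3.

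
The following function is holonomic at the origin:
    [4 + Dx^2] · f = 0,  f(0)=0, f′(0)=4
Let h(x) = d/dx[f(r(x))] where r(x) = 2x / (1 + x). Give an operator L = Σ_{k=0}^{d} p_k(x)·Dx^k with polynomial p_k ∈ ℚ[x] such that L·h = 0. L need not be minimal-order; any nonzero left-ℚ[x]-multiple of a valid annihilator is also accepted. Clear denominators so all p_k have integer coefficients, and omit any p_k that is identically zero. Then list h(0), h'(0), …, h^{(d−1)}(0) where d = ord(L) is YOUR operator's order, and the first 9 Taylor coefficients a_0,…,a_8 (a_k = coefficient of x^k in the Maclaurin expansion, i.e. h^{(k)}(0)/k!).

L = (22 + 12·x + 6·x^2) + (6 + 18·x + 18·x^2 + 6·x^3)·Dx + (1 + 4·x + 6·x^2 + 4·x^3 + x^4)·Dx^2  (order 2).
h: a_k = 8, -16, -40, 224, -1544/3, 720, -19688/45, -40256/45, 240824/63, …
ICs: h(0) = 8, h′(0) = -16.

f: a_k = 0, 4, 0, -8/3, 0, 8/15, 0, -16/315, 0, …
Substitute x→r, Dx→(1/r')Dx; clear ⇒ L₀.
Derive L from L₀ (diff closure).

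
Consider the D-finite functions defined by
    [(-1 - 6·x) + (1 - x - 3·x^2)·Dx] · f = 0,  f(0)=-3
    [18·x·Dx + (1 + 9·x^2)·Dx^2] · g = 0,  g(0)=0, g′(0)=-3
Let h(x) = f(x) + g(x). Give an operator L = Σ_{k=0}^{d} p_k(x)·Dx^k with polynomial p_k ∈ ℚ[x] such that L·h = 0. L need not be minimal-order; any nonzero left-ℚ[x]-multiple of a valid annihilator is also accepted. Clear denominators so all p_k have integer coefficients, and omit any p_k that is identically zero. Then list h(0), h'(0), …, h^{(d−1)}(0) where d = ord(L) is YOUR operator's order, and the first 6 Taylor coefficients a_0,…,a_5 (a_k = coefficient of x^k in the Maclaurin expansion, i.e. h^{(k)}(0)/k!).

f: a_k = -3, -3, -12, -21, -57, -120, …
g: a_k = 0, -3, 0, 9, 0, -243/5, …
Sum ⇒ L₀ = lclm(L_f,L_g) in ℚ(x)⟨Dx⟩.
L = (-72 + 288·x + 4428·x^2 + 9720·x^3 + 33534·x^4 + 13122·x^6)·Dx + (30 + 180·x + 144·x^2 + 1728·x^3 + 9153·x^4 + 23814·x^5 + 2187·x^6 + 13122·x^7)·Dx^2 + (-4 - 14·x - 114·x^2 + 36·x^3 - 459·x^4 + 1539·x^5 + 2430·x^6 + 729·x^7 + 2187·x^8)·Dx^3  (order 3).
h: a_k = -3, -6, -12, -12, -57, -843/5, …
ICs: h(0) = -3, h′(0) = -6, h′′(0) = -24.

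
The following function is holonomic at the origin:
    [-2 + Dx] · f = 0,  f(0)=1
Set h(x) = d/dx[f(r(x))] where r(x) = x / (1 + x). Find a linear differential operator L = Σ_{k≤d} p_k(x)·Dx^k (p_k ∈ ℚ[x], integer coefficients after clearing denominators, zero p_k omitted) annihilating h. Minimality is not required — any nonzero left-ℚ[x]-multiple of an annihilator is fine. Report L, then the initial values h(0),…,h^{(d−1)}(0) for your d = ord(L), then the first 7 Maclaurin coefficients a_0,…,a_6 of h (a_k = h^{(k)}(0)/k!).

L = -2·x + (-1 - 2·x - x^2)·Dx  (order 1).
h: a_k = 2, 0, -2, 8/3, -2, 8/15, 10/9, …
ICs: h(0) = 2.

f: a_k = 1, 2, 2, 4/3, 2/3, 4/15, 4/45, …
Change of var in L_f (x↦r) gives L₀.
h=h₀': d/dx-closure on L₀ ⇒ L.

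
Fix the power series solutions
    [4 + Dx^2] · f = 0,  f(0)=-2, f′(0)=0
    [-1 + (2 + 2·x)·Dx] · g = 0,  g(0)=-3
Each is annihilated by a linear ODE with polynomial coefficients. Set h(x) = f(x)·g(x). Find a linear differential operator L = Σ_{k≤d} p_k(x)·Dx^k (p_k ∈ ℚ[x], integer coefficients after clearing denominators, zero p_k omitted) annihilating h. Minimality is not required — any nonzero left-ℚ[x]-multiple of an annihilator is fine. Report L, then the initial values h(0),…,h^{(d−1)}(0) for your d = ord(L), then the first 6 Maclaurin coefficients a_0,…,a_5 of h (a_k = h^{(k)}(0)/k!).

f: a_k = -2, 0, 4, 0, -4/3, 0, …
g: a_k = -3, -3/2, 3/8, -3/16, 15/128, -21/256, …
Product ⇒ symmetric product L₀, ord ≤ 2.
L = (19 + 32·x + 16·x^2) + (-4 - 4·x)·Dx + (4 + 8·x + 4·x^2)·Dx^2  (order 2).
h: a_k = 6, 3, -51/4, -45/8, 337/64, 181/128, …
ICs: h(0) = 6, h′(0) = 3.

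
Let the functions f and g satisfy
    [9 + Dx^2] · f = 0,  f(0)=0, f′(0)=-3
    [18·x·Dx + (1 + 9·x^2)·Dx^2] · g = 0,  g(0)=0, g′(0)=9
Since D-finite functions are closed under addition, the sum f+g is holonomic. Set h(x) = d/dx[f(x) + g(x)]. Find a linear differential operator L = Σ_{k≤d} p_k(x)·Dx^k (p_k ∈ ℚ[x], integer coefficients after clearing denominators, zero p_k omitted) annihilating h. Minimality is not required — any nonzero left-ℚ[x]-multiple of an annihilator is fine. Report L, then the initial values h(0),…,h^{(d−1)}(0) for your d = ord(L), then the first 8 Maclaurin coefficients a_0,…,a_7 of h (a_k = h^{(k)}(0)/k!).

L = (-1782·x + 20412·x^3 + 13122·x^5) + (-9 + 567·x^2 + 6561·x^4 + 6561·x^6)·Dx + (-198·x + 2268·x^3 + 1458·x^5)·Dx^2 + (-1 + 63·x^2 + 729·x^4 + 729·x^6)·Dx^3  (order 3).
h: a_k = 6, 0, -135/2, 0, 5751/8, 0, -524637/80, 0, …
ICs: h(0) = 6, h′(0) = 0, h′′(0) = -135.

f: a_k = 0, -3, 0, 9/2, 0, -81/40, 0, 243/560, …
g: a_k = 0, 9, 0, -27, 0, 729/5, 0, -6561/7, …
Sum ⇒ L₀ = lclm(L_f,L_g) in ℚ(x)⟨Dx⟩.
Differentiate: ansatz ord ≤ ord L₀ ⇒ L.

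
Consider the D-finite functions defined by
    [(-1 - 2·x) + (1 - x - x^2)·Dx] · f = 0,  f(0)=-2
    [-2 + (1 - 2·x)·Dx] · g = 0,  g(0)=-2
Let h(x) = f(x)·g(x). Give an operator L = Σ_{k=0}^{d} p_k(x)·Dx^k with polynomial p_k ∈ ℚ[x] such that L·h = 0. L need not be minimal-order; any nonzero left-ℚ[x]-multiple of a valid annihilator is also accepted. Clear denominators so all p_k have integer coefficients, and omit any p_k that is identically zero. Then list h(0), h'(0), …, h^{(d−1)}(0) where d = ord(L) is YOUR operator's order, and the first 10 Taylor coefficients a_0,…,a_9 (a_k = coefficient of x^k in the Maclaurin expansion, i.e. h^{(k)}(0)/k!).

L = (-3 + 2·x + 6·x^2) + (1 - 3·x + x^2 + 2·x^3)·Dx  (order 1).
h: a_k = 4, 12, 32, 76, 172, 376, 804, 1692, 3520, 7260, …
ICs: h(0) = 4.

f: a_k = -2, -2, -4, -6, -10, -16, -26, -42, -68, -110, …
g: a_k = -2, -4, -8, -16, -32, -64, -128, -256, -512, -1024, …
f·g: L₀ = L_f ⊗_s L_g, ord ≤ 1·1.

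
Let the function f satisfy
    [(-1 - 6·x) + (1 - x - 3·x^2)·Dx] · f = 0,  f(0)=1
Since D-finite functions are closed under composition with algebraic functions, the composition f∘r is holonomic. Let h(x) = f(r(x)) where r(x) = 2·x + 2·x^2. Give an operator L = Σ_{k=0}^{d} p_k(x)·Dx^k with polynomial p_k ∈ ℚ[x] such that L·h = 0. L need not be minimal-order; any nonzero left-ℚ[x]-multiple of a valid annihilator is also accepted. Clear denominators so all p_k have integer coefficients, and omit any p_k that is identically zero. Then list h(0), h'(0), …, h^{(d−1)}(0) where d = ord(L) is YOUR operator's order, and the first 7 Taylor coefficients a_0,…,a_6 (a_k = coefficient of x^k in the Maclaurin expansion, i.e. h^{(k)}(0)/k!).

f: a_k = 1, 1, 4, 7, 19, 40, 97, …
Change of var in L_f (x↦r) gives L₀.
L = (2 + 28·x + 72·x^2 + 48·x^3) + (-1 + 2·x + 14·x^2 + 24·x^3 + 12·x^4)·Dx  (order 1).
h: a_k = 1, 2, 18, 88, 488, 2664, 14488, …
ICs: h(0) = 1.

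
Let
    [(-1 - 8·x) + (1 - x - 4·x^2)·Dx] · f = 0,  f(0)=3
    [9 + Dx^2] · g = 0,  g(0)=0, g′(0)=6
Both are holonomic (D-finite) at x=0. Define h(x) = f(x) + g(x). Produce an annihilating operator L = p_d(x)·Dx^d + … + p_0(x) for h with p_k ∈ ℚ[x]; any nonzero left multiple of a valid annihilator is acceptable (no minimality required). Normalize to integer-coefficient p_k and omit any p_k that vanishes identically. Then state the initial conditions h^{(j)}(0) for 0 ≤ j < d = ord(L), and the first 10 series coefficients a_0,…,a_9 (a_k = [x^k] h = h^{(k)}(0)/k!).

L = (567 + 4806·x + 3321·x^2 + 9936·x^3 + 6480·x^4 + 10368·x^5) + (-171 + 117·x + 441·x^2 - 135·x^3 + 540·x^4 + 3888·x^5 + 5184·x^6)·Dx + (63 + 534·x + 369·x^2 + 1104·x^3 + 720·x^4 + 1152·x^5)·Dx^2 + (-19 + 13·x + 49·x^2 - 15·x^3 + 60·x^4 + 432·x^5 + 576·x^6)·Dx^3  (order 3).
h: a_k = 3, 9, 15, 18, 87, 3981/20, 543, 370197/280, 3495, 19683123/2240, …
ICs: h(0) = 3, h′(0) = 9, h′′(0) = 30.

f: a_k = 3, 3, 15, 27, 87, 195, 543, 1323, 3495, 8787, …
g: a_k = 0, 6, 0, -9, 0, 81/20, 0, -243/280, 0, 243/2240, …
h₀=f+g: left-lcm gives L₀, ord ≤ 3.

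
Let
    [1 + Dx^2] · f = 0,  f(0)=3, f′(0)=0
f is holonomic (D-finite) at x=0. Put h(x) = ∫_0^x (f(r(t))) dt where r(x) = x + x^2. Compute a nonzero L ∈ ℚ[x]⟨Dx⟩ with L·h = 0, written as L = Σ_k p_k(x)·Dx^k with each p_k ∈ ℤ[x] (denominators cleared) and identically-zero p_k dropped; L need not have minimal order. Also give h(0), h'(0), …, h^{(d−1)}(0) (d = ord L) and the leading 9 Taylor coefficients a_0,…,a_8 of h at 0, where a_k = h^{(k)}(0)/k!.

f: a_k = 3, 0, -3/2, 0, 1/8, 0, -1/240, 0, 1/13440, …
f∘r: x↦r, Dx↦Dx/r' in L_f ⇒ L₀.
h=∫h₀ ⇒ L = L₀·Dx.
L = (1 + 6·x + 12·x^2 + 8·x^3)·Dx - 2·Dx^2 + (1 + 2·x)·Dx^3  (order 3).
h: a_k = 0, 3, 0, -1/2, -3/4, -11/40, 1/12, 179/1680, 19/320, …
ICs: h(0) = 0, h′(0) = 3, h′′(0) = 0.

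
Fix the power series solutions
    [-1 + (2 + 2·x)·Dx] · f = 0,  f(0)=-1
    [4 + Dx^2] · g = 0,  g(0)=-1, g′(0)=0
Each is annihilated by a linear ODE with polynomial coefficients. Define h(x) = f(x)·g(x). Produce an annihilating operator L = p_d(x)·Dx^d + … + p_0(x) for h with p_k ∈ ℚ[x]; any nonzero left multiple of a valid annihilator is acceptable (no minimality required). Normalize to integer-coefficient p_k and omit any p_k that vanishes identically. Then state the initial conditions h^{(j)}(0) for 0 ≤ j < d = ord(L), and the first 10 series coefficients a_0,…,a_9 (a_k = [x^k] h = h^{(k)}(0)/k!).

f: a_k = -1, -1/2, 1/8, -1/16, 5/128, -7/256, 21/1024, -33/2048, 429/32768, -715/65536, …
g: a_k = -1, 0, 2, 0, -2/3, 0, 4/45, 0, -2/315, 0, …
L₀ := L_f ⊗_s L_g (sym. prod.), ord ≤ 2.
L = (19 + 32·x + 16·x^2) + (-4 - 4·x)·Dx + (4 + 8·x + 4·x^2)·Dx^2  (order 2).
h: a_k = 1, 1/2, -17/8, -15/16, 337/384, 181/768, -5281/46080, -3811/92160, 199649/10321920, -12543/2293760, …
ICs: h(0) = 1, h′(0) = 1/2.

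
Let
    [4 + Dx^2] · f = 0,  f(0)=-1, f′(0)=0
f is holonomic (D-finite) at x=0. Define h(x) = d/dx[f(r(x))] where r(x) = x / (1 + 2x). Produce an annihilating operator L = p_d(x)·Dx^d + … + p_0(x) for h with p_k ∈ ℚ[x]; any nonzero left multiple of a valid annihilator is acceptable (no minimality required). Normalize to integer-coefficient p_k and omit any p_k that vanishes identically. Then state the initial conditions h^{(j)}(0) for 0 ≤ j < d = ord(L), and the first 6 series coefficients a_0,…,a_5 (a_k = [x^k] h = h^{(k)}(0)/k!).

f: a_k = -1, 0, 2, 0, -2/3, 0, …
L₀ from L_f via x↦r, Dx↦r'^{-1}Dx.
h=h₀': d/dx-closure on L₀ ⇒ L.
L = (28 + 96·x + 96·x^2) + (12 + 72·x + 144·x^2 + 96·x^3)·Dx + (1 + 8·x + 24·x^2 + 32·x^3 + 16·x^4)·Dx^2  (order 2).
h: a_k = 0, 4, -24, 280/3, -880/3, 12008/15, …
ICs: h(0) = 0, h′(0) = 4.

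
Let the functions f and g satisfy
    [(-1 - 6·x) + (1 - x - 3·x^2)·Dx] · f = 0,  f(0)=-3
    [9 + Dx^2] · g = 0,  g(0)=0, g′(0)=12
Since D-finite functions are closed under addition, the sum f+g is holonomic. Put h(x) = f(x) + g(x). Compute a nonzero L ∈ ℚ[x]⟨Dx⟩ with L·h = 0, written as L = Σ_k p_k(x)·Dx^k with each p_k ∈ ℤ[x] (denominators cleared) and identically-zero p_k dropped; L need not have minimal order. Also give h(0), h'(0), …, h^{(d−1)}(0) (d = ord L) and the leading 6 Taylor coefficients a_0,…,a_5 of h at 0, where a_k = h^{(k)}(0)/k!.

f: a_k = -3, -3, -12, -21, -57, -120, …
g: a_k = 0, 12, 0, -18, 0, 81/10, …
Weyl lclm of L_f,L_g ⇒ L₀ (ord ≤ 3).
L = (459 + 2916·x + 1539·x^2 + 3888·x^3 + 3645·x^4 + 4374·x^5) + (-153 + 153·x + 378·x^2 - 405·x^3 + 2187·x^5 + 2187·x^6)·Dx + (51 + 324·x + 171·x^2 + 432·x^3 + 405·x^4 + 486·x^5)·Dx^2 + (-17 + 17·x + 42·x^2 - 45·x^3 + 243·x^5 + 243·x^6)·Dx^3  (order 3).
h: a_k = -3, 9, -12, -39, -57, -1119/10, …
ICs: h(0) = -3, h′(0) = 9, h′′(0) = -24.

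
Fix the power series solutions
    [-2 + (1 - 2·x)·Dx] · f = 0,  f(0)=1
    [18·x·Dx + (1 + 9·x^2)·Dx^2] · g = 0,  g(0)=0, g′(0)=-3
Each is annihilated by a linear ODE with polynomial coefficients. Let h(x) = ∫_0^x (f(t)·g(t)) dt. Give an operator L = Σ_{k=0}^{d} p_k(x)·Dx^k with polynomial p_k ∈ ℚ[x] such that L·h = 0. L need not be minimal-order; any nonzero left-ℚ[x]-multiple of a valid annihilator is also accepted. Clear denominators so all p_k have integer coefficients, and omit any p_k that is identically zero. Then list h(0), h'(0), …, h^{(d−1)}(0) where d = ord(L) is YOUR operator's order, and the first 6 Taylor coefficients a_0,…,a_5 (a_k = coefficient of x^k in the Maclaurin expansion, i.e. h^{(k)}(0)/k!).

f: a_k = 1, 2, 4, 8, 16, 32, …
g: a_k = 0, -3, 0, 9, 0, -243/5, …
Sym-product of L_f,L_g gives L₀ (≤ ord 2).
h=∫₀ˣh₀: take L = L₀·Dx.
L = 36·x·Dx + (4 - 18·x + 72·x^2)·Dx^2 + (-1 + 2·x - 9·x^2 + 18·x^3)·Dx^3  (order 3).
h: a_k = 0, 0, -3/2, -2, -3/4, -6/5, …
ICs: h(0) = 0, h′(0) = 0, h′′(0) = -3.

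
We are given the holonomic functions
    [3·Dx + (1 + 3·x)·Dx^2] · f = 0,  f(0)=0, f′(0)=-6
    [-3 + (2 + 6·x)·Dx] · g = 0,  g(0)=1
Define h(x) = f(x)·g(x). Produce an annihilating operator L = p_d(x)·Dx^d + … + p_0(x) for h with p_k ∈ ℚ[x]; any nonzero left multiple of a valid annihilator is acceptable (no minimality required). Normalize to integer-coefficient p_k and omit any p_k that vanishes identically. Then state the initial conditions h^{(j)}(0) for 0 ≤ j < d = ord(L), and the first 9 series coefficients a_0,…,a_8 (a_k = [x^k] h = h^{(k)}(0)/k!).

L = 9 + (4 + 24·x + 36·x^2)·Dx^2  (order 2).
h: a_k = 0, -6, 0, 9/4, -27/4, 5751/320, -7533/160, 2218347/17920, -5880843/17920, …
ICs: h(0) = 0, h′(0) = -6.

f: a_k = 0, -6, 9, -18, 81/2, -486/5, 243, -4374/7, 6561/4, …
g: a_k = 1, 3/2, -9/8, 27/16, -405/128, 1701/256, -15309/1024, 72171/2048, -2814669/32768, …
Product ⇒ symmetric product L₀, ord ≤ 2.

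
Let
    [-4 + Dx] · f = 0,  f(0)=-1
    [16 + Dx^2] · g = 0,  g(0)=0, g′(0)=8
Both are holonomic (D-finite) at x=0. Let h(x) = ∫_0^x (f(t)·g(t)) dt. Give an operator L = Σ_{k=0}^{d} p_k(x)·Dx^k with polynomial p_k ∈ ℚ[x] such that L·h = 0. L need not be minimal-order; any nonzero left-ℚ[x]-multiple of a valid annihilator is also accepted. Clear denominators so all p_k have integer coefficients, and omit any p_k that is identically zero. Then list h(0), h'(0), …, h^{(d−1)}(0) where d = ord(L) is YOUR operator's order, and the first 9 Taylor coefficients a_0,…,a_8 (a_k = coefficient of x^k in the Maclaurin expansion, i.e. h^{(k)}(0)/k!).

f: a_k = -1, -4, -8, -32/3, -32/3, -128/15, -256/45, -1024/315, -512/315, …
g: a_k = 0, 8, 0, -64/3, 0, 256/15, 0, -2048/315, 0, …
Product ⇒ symmetric product L₀, ord ≤ 2.
Integrate: L := L₀·Dx.
L = 32·Dx - 8·Dx^2 + Dx^3  (order 3).
h: a_k = 0, 0, -4, -32/3, -32/3, 0, 512/45, 4096/315, 2048/315, …
ICs: h(0) = 0, h′(0) = 0, h′′(0) = -8.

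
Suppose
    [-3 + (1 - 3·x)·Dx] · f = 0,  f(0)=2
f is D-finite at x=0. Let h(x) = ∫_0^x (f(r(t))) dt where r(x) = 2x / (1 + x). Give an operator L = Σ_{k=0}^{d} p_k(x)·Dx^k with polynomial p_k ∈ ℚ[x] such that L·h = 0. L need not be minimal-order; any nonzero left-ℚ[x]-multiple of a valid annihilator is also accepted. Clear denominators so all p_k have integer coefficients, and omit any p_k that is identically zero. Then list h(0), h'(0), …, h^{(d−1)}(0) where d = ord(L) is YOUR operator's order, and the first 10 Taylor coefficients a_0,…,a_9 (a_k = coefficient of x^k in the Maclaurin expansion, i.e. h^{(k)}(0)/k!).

L = 6·Dx + (-1 + 4·x + 5·x^2)·Dx^2  (order 2).
h: a_k = 0, 2, 6, 20, 75, 300, 1250, 37500/7, 46875/2, 312500/3, …
ICs: h(0) = 0, h′(0) = 2.

f: a_k = 2, 6, 18, 54, 162, 486, 1458, 4374, 13122, 39366, …
Substitute x→r, Dx→(1/r')Dx; clear ⇒ L₀.
h=∫₀ˣh₀: take L = L₀·Dx.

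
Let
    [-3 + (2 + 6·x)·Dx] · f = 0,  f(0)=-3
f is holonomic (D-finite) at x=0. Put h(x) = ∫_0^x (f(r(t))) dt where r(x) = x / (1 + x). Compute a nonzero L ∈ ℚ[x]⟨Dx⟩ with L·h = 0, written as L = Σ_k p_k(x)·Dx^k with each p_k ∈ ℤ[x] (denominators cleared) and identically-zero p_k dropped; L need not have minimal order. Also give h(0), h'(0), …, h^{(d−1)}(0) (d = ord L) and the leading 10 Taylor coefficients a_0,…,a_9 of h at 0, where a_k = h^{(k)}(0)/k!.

f: a_k = -3, -9/2, 27/8, -81/16, 1215/128, -5103/256, 45927/1024, -216513/2048, 8444007/32768, -42220035/65536, …
Change of var in L_f (x↦r) gives L₀.
Integrate: L := L₀·Dx.
L = -3·Dx + (2 + 10·x + 8·x^2)·Dx^2  (order 2).
h: a_k = 0, -3, -9/4, 21/8, -261/64, 5031/640, -9069/512, 318915/7168, -1975005/16384, 11301055/32768, …
ICs: h(0) = 0, h′(0) = -3.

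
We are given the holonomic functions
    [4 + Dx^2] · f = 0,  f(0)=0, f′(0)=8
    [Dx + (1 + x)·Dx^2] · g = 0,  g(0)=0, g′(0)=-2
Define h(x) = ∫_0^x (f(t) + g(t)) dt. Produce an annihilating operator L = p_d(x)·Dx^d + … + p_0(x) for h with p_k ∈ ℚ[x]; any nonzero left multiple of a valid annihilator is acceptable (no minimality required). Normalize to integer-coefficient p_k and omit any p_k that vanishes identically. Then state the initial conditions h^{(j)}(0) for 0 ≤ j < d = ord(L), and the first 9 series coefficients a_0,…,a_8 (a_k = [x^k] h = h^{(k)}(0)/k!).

L = (20 + 16·x + 8·x^2)·Dx^2 + (12 + 28·x + 24·x^2 + 8·x^3)·Dx^3 + (5 + 4·x + 2·x^2)·Dx^4 + (3 + 7·x + 6·x^2 + 2·x^3)·Dx^5  (order 5).
h: a_k = 0, 0, 3, 1/3, -3/2, 1/10, 1/9, 1/21, -61/1260, …
ICs: h(0) = 0, h′(0) = 0, h′′(0) = 6, h′′′(0) = 2, h′′′′(0) = -36.

f: a_k = 0, 8, 0, -16/3, 0, 16/15, 0, -32/315, 0, …
g: a_k = 0, -2, 1, -2/3, 1/2, -2/5, 1/3, -2/7, 1/4, …
f+g: L₀ = lclm(L_f,L_g), ord ≤ 2+2.
h=∫₀ˣh₀: take L = L₀·Dx.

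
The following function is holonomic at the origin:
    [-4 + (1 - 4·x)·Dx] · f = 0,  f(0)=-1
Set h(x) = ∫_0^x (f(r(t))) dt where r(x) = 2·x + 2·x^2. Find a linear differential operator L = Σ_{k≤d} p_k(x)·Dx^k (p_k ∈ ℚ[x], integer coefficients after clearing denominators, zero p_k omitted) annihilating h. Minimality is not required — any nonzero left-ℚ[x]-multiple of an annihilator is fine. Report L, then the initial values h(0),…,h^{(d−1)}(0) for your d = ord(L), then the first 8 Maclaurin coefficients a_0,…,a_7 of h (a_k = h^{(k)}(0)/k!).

L = (8 + 16·x)·Dx + (-1 + 8·x + 8·x^2)·Dx^2  (order 2).
h: a_k = 0, -1, -4, -24, -160, -5696/5, -8448, -451072/7, …
ICs: h(0) = 0, h′(0) = -1.

f: a_k = -1, -4, -16, -64, -256, -1024, -4096, -16384, …
Change of var in L_f (x↦r) gives L₀.
h=∫h₀ ⇒ L = L₀·Dx.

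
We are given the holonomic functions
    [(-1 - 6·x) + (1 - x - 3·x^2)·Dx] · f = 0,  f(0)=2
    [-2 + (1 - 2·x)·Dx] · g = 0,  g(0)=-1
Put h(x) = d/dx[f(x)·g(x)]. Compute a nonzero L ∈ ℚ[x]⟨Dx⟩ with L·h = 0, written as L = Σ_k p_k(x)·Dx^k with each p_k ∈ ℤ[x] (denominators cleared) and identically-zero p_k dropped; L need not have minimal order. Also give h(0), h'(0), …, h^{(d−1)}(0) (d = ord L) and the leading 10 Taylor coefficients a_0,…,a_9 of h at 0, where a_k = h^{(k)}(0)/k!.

f: a_k = 2, 2, 8, 14, 38, 80, 194, 434, 1016, 2318, …
g: a_k = -1, -2, -4, -8, -16, -32, -64, -128, -256, -512, …
f·g: L₀ = L_f ⊗_s L_g, ord ≤ 1·1.
h=h₀': d/dx-closure on L₀ ⇒ L.
L = (20 - 18·x - 102·x^2 - 96·x^3 + 432·x^4) + (-3 + 7·x + 27·x^2 - 70·x^3 - 30·x^4 + 108·x^5)·Dx  (order 1).
h: a_k = -6, -40, -162, -584, -1860, -5628, -16170, -45088, -122310, -325460, …
ICs: h(0) = -6.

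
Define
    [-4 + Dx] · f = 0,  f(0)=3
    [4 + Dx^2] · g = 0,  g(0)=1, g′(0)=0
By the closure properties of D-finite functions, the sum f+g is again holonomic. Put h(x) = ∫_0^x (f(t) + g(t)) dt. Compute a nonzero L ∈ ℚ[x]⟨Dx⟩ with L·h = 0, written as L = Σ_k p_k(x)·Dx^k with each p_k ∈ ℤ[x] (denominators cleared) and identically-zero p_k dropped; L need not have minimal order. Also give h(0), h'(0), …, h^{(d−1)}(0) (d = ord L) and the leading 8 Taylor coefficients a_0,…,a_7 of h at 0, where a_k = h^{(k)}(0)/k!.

L = -16·Dx + 4·Dx^2 - 4·Dx^3 + Dx^4  (order 4).
h: a_k = 0, 4, 6, 22/3, 8, 98/15, 64/15, 764/315, …
ICs: h(0) = 0, h′(0) = 4, h′′(0) = 12, h′′′(0) = 44.

f: a_k = 3, 12, 24, 32, 32, 128/5, 256/15, 1024/105, …
g: a_k = 1, 0, -2, 0, 2/3, 0, -4/45, 0, …
Sum ⇒ L₀ = lclm(L_f,L_g) in ℚ(x)⟨Dx⟩.
∫: right-multiply L₀ by Dx.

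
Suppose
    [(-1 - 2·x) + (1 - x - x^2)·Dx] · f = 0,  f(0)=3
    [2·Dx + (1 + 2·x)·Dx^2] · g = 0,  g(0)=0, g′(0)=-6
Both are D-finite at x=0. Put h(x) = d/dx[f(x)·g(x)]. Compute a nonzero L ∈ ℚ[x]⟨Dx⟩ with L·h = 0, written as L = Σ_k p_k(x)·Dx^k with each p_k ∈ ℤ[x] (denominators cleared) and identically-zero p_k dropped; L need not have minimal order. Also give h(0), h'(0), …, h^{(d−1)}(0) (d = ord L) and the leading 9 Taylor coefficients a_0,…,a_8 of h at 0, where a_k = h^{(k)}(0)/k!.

f: a_k = 3, 3, 6, 9, 15, 24, 39, 63, 102, …
g: a_k = 0, -6, 6, -8, 12, -96/5, 32, -384/7, 96, …
h₀=f·g: eliminate ⇒ L₀, order ≤ 1·2.
Differentiate: ansatz ord ≤ ord L₀ ⇒ L.
L = (14 + 36·x + 36·x^2) + (1 + 16·x + 42·x^2 + 28·x^3)·Dx + (-1 - 3·x + x^2 + 8·x^3 + 4·x^4)·Dx^2  (order 2).
h: a_k = -18, 0, -126, -24, -528, -468/5, -10002/5, -3744/35, -51102/7, …
ICs: h(0) = -18, h′(0) = 0.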